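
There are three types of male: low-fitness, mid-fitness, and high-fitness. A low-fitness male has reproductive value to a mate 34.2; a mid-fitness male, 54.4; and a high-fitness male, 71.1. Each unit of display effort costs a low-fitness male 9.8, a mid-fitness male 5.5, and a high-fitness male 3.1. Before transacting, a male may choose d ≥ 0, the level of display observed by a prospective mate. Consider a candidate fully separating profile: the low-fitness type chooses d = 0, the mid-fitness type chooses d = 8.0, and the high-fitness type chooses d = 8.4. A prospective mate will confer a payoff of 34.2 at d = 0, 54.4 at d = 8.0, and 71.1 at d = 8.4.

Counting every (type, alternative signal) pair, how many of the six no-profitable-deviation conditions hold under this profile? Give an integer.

4

Low-fitness (own payoff 34.2): to d=8.0 gives 54.4 − 9.8×8.0 = -24 → no gain ✓; to d=8.4 gives 71.1 − 9.8×8.4 = -11.22 → no gain ✓.
High-fitness (own payoff 71.1 − 3.1×8.4 = 45.06): to d=0 gives 34.2 → no gain ✓; to d=8.0 gives 54.4 − 3.1×8.0 = 29.6 → no gain ✓.
Mid-fitness (own payoff 54.4 − 5.5×8.0 = 10.4): to d=0 gives 34.2 → profitable ✗; to d=8.4 gives 71.1 − 5.5×8.4 = 24.9 → profitable ✗.
4 of the 6 constraints hold; not an equilibrium.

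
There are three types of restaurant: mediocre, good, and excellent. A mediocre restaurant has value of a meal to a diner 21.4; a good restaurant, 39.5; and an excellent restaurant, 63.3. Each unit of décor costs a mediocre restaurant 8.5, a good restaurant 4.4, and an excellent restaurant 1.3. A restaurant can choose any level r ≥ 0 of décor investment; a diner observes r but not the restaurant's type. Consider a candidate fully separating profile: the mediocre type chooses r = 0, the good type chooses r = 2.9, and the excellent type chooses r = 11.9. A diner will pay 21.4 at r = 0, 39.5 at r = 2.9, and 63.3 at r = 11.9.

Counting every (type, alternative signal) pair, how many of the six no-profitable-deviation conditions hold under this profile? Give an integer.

Excellent (own payoff 63.3 − 1.3×11.9 = 47.83): to r=0 gives 21.4 → no gain ✓; to r=2.9 gives 39.5 − 1.3×2.9 = 35.73 → no gain ✓.
Good (own payoff 39.5 − 4.4×2.9 = 26.74): to r=0 gives 21.4 → no gain ✓; to r=11.9 gives 63.3 − 4.4×11.9 = 10.94 → no gain ✓.
Mediocre (own payoff 21.4): to r=2.9 gives 39.5 − 8.5×2.9 = 14.85 → no gain ✓; to r=11.9 gives 63.3 − 8.5×11.9 = -37.85 → no gain ✓.
6 of the 6 constraints hold; this profile is a separating equilibrium.

6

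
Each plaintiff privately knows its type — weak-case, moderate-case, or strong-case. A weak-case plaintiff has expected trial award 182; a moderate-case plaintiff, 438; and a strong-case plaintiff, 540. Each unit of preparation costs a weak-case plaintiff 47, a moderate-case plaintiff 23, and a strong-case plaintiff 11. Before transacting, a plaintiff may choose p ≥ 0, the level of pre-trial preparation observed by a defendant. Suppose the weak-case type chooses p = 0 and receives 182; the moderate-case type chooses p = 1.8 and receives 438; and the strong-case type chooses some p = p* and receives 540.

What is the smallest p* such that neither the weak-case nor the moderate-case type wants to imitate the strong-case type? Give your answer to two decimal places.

7.62

Weak-case type (on-path payoff 182) won't mimic when 182 ≥ 540 − 47·p*, i.e. p* ≥ 7.62.
Moderate-case type (on-path payoff 438 − 23×1.8 = 396.6) won't mimic when 396.6 ≥ 540 − 23·p*, i.e. p* ≥ 6.23.
Both must hold, so p* = max(7.62, 6.23) = 7.62. The weak-case type's constraint binds.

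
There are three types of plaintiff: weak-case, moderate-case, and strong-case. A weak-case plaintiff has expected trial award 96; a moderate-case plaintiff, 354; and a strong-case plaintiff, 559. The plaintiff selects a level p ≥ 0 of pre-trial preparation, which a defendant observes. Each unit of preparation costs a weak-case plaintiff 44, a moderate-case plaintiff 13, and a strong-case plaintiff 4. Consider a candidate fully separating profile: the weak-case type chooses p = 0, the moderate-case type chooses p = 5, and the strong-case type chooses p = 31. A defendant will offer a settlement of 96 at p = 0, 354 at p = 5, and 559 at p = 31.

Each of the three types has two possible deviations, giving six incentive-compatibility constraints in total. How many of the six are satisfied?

Weak-case (own payoff 96): to p=5 gives 354 − 44×5 = 134 → profitable ✗; to p=31 gives 559 − 44×31 = -805 → no gain ✓.
Strong-case (own payoff 559 − 4×31 = 435): to p=0 gives 96 → no gain ✓; to p=5 gives 354 − 4×5 = 334 → no gain ✓.
Moderate-case (own payoff 354 − 13×5 = 289): to p=0 gives 96 → no gain ✓; to p=31 gives 559 − 13×31 = 156 → no gain ✓.
5 of the 6 constraints hold; not an equilibrium.

5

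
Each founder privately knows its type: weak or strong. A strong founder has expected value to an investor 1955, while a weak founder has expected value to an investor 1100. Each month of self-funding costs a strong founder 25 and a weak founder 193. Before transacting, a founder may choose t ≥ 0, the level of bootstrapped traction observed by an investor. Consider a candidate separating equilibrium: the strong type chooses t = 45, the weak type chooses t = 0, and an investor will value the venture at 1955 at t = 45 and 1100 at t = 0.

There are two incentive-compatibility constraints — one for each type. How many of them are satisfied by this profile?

1

Weak type: stay at 0 → 1100; mimic → 1955 − 193 × 45 = -6730. IC holds (1100 ≥ -6730).
Strong type: signal → 1955 − 25 × 45 = 830; deviate to 0 → 1100. IC fails (830 < 1100).
1 of 2 constraints hold, so this profile is not an equilibrium.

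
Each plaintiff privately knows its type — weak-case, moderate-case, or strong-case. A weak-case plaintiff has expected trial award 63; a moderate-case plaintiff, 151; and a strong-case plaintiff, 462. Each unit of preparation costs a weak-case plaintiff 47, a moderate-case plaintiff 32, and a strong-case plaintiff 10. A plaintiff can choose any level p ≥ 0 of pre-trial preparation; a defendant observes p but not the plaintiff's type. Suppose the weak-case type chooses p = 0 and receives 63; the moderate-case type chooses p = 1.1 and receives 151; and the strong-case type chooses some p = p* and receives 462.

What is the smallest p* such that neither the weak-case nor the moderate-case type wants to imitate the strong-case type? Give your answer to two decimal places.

10.82

Weak-case type (on-path payoff 63) won't mimic when 63 ≥ 462 − 47·p*, i.e. p* ≥ 8.49.
Moderate-case type (on-path payoff 151 − 32×1.1 = 115.8) won't mimic when 115.8 ≥ 462 − 32·p*, i.e. p* ≥ 10.82.
Both must hold, so p* = max(8.49, 10.82) = 10.82. The moderate-case type's constraint binds.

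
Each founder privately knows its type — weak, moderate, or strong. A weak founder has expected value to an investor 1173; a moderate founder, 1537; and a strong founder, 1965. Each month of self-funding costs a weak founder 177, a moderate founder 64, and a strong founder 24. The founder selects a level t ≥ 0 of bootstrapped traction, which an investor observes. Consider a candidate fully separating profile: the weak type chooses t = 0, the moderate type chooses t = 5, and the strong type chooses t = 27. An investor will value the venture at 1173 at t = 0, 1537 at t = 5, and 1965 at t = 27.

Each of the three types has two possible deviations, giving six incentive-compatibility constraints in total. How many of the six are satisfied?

5

Weak (own payoff 1173): to t=5 gives 1537 − 177×5 = 652 → no gain ✓; to t=27 gives 1965 − 177×27 = -2814 → no gain ✓.
Moderate (own payoff 1537 − 64×5 = 1217): to t=0 gives 1173 → no gain ✓; to t=27 gives 1965 − 64×27 = 237 → no gain ✓.
Strong (own payoff 1965 − 24×27 = 1317): to t=0 gives 1173 → no gain ✓; to t=5 gives 1537 − 24×5 = 1417 → profitable ✗.
5 of the 6 constraints hold; not an equilibrium.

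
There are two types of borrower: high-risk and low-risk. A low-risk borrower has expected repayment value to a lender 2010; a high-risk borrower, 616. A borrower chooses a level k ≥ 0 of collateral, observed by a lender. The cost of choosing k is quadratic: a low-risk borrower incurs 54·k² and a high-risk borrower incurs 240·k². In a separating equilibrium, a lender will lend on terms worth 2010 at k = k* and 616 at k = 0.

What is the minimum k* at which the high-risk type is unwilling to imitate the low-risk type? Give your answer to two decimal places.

2.41

The high-risk type at k = 0 receives 616; imitating at k* yields 2010 − 240·k*².
Indifference: 616 = 2010 − 240·k*², so k*² = (2010 − 616) / 240 ≈ 5.8083.
k* = √5.8083 ≈ 2.41.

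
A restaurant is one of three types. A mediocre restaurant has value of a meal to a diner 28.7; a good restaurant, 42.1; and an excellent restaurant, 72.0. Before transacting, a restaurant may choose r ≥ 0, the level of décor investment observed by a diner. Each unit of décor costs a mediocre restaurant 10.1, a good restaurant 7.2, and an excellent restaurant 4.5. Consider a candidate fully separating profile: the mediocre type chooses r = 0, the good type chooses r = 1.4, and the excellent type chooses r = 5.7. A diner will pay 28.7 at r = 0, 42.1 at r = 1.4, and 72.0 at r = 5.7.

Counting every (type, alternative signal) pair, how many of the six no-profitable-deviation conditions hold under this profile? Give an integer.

6

Mediocre (own payoff 28.7): to r=1.4 gives 42.1 − 10.1×1.4 = 27.96 → no gain ✓; to r=5.7 gives 72.0 − 10.1×5.7 = 14.43 → no gain ✓.
Good (own payoff 42.1 − 7.2×1.4 = 32.02): to r=0 gives 28.7 → no gain ✓; to r=5.7 gives 72.0 − 7.2×5.7 = 30.96 → no gain ✓.
Excellent (own payoff 72.0 − 4.5×5.7 = 46.35): to r=0 gives 28.7 → no gain ✓; to r=1.4 gives 42.1 − 4.5×1.4 = 35.8 → no gain ✓.
6 of the 6 constraints hold; this profile is a separating equilibrium.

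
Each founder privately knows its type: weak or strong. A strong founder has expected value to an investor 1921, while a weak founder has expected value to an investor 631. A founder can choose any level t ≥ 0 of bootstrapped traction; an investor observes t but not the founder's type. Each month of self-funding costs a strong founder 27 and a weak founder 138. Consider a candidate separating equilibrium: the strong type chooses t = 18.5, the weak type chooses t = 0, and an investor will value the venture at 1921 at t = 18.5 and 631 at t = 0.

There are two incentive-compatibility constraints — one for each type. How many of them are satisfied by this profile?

Strong type: signal → 1921 − 27 × 18.5 = 1421.5; deviate to 0 → 631. IC holds (1421.5 ≥ 631).
Weak type: stay at 0 → 631; mimic → 1921 − 138 × 18.5 = -632. IC holds (631 ≥ -632).
2 of 2 constraints hold, so this is a separating equilibrium.

2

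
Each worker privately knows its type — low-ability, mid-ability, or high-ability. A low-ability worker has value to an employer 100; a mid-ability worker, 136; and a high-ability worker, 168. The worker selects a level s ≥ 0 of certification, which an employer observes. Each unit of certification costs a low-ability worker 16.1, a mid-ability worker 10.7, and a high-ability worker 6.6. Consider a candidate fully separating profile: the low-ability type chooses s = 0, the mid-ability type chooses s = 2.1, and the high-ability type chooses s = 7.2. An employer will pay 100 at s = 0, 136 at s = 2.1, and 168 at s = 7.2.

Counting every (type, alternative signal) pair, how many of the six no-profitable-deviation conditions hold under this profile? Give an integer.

4

High-ability (own payoff 168 − 6.6×7.2 = 120.48): to s=0 gives 100 → no gain ✓; to s=2.1 gives 136 − 6.6×2.1 = 122.14 → profitable ✗.
Mid-ability (own payoff 136 − 10.7×2.1 = 113.53): to s=0 gives 100 → no gain ✓; to s=7.2 gives 168 − 10.7×7.2 = 90.96 → no gain ✓.
Low-ability (own payoff 100): to s=2.1 gives 136 − 16.1×2.1 = 102.19 → profitable ✗; to s=7.2 gives 168 − 16.1×7.2 = 52.08 → no gain ✓.
4 of the 6 constraints hold; not an equilibrium.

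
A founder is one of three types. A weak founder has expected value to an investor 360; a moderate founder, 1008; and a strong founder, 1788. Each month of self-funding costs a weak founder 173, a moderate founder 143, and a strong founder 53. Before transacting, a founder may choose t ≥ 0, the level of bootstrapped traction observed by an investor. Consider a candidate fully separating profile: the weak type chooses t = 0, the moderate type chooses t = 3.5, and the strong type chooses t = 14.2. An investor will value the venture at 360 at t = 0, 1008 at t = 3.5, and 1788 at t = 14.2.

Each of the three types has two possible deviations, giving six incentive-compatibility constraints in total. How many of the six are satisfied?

5

Moderate (own payoff 1008 − 143×3.5 = 507.5): to t=0 gives 360 → no gain ✓; to t=14.2 gives 1788 − 143×14.2 = -242.6 → no gain ✓.
Weak (own payoff 360): to t=3.5 gives 1008 − 173×3.5 = 402.5 → profitable ✗; to t=14.2 gives 1788 − 173×14.2 = -668.6 → no gain ✓.
Strong (own payoff 1788 − 53×14.2 = 1035.4): to t=0 gives 360 → no gain ✓; to t=3.5 gives 1008 − 53×3.5 = 822.5 → no gain ✓.
5 of the 6 constraints hold; not an equilibrium.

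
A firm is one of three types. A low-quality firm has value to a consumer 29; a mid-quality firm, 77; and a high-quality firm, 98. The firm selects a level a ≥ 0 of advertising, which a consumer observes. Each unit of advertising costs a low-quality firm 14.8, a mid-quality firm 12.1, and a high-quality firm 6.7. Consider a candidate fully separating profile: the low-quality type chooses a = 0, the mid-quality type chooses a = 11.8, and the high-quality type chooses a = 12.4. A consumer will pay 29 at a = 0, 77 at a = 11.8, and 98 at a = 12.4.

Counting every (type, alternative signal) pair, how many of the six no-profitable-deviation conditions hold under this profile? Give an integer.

3

Low-quality (own payoff 29): to a=11.8 gives 77 − 14.8×11.8 = -97.64 → no gain ✓; to a=12.4 gives 98 − 14.8×12.4 = -85.52 → no gain ✓.
High-quality (own payoff 98 − 6.7×12.4 = 14.92): to a=0 gives 29 → profitable ✗; to a=11.8 gives 77 − 6.7×11.8 = -2.06 → no gain ✓.
Mid-quality (own payoff 77 − 12.1×11.8 = -65.78): to a=0 gives 29 → profitable ✗; to a=12.4 gives 98 − 12.1×12.4 = -52.04 → profitable ✗.
3 of the 6 constraints hold; not an equilibrium.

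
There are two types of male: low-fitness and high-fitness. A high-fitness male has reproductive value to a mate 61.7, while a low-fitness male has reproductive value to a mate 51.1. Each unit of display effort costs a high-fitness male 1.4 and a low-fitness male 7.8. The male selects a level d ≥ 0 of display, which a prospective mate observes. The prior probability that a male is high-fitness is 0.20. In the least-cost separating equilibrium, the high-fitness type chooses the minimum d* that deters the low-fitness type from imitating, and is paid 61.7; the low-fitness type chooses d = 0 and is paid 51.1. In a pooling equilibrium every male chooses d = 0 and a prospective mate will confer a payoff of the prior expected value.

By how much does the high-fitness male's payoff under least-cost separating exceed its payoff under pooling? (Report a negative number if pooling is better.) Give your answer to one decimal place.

Least-cost separating signal: d* solves 51.1 = 61.7 − 7.8·d*, so d* = (61.7 − 51.1)/7.8 ≈ 1.3590.
High-fitness type's separating payoff: 61.7 − 1.4 × d* = 61.7 − 1.4 × (61.7 − 51.1)/7.8 = 61.7 − 14.84/7.8 ≈ 59.797.
Pooling payoff: 0.20 × 61.7 + 0.80 × 51.1 = 53.22.
Difference: 59.797 − 53.22 = 6.577, i.e. 6.6 to one decimal place.
The high-fitness type prefers to separate.

6.6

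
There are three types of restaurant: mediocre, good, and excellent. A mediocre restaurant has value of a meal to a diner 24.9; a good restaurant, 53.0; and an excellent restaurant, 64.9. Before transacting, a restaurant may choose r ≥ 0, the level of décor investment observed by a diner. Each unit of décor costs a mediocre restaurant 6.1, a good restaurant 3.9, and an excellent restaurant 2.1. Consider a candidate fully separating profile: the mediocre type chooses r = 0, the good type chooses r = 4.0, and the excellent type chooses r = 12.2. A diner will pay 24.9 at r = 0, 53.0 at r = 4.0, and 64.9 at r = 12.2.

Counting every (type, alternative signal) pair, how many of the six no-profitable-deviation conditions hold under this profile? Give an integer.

Excellent (own payoff 64.9 − 2.1×12.2 = 39.28): to r=0 gives 24.9 → no gain ✓; to r=4.0 gives 53.0 − 2.1×4.0 = 44.6 → profitable ✗.
Mediocre (own payoff 24.9): to r=4.0 gives 53.0 − 6.1×4.0 = 28.6 → profitable ✗; to r=12.2 gives 64.9 − 6.1×12.2 = -9.52 → no gain ✓.
Good (own payoff 53.0 − 3.9×4.0 = 37.4): to r=0 gives 24.9 → no gain ✓; to r=12.2 gives 64.9 − 3.9×12.2 = 17.32 → no gain ✓.
4 of the 6 constraints hold; not an equilibrium.

4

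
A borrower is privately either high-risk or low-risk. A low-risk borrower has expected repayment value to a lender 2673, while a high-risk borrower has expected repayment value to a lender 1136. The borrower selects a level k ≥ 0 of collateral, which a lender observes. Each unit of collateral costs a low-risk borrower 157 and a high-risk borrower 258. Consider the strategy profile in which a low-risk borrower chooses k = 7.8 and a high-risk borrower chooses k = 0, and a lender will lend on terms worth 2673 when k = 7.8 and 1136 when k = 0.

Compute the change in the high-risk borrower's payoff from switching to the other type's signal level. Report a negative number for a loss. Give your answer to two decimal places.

Playing k = 0 the high-risk borrower receives 1136.
Deviating to k = 7.8 brings payment 2673 at cost 258 × 7.8 = 2012.4, netting 660.6.
Gain from deviating: 660.6 − 1136 = -475.40.
The gain is negative, so the high-risk type's incentive-compatibility constraint is satisfied.

-475.40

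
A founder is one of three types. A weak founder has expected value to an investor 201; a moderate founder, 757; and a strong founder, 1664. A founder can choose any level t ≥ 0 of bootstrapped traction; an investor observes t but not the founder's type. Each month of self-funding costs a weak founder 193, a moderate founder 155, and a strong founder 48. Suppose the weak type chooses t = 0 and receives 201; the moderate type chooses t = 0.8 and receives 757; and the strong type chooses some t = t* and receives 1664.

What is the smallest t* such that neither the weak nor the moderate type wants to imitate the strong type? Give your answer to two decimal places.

7.58

Weak type (on-path payoff 201) won't mimic when 201 ≥ 1664 − 193·t*, i.e. t* ≥ 7.58.
Moderate type (on-path payoff 757 − 155×0.8 = 633) won't mimic when 633 ≥ 1664 − 155·t*, i.e. t* ≥ 6.65.
Both must hold, so t* = max(7.58, 6.65) = 7.58. The weak type's constraint binds.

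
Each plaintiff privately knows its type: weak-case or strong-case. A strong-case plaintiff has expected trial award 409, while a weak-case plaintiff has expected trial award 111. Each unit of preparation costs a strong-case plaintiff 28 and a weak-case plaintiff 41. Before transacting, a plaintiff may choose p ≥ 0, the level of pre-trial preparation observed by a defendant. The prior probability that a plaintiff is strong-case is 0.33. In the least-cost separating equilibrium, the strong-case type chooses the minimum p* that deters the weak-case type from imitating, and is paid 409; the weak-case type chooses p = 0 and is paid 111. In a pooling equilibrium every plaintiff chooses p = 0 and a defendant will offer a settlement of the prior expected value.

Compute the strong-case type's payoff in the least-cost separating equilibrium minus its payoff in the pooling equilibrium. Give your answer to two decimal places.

-3.85

Least-cost separating signal: p* solves 111 = 409 − 41·p*, so p* = (409 − 111)/41 ≈ 7.2683.
Strong-case type's separating payoff: 409 − 28 × p* = 409 − 28 × (409 − 111)/41 = 409 − 8344/41 ≈ 205.4878.
Pooling payoff: 0.33 × 409 + 0.67 × 111 = 209.34.
Difference: 205.4878 − 209.34 = -3.8522, i.e. -3.85 to two decimal places.
The strong-case type would prefer the pooling outcome.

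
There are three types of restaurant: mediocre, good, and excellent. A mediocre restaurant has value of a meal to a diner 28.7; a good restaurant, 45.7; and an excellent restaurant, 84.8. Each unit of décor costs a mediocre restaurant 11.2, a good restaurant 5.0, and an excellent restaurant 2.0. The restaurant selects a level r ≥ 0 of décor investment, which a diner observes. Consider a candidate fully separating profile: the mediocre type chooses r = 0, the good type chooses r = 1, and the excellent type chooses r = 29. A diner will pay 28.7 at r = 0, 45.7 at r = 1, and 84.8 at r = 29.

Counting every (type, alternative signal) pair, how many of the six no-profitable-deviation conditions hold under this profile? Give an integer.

3

Mediocre (own payoff 28.7): to r=1 gives 45.7 − 11.2×1 = 34.5 → profitable ✗; to r=29 gives 84.8 − 11.2×29 = -240 → no gain ✓.
Good (own payoff 45.7 − 5.0×1 = 40.7): to r=0 gives 28.7 → no gain ✓; to r=29 gives 84.8 − 5.0×29 = -60.2 → no gain ✓.
Excellent (own payoff 84.8 − 2.0×29 = 26.8): to r=0 gives 28.7 → profitable ✗; to r=1 gives 45.7 − 2.0×1 = 43.7 → profitable ✗.
3 of the 6 constraints hold; not an equilibrium.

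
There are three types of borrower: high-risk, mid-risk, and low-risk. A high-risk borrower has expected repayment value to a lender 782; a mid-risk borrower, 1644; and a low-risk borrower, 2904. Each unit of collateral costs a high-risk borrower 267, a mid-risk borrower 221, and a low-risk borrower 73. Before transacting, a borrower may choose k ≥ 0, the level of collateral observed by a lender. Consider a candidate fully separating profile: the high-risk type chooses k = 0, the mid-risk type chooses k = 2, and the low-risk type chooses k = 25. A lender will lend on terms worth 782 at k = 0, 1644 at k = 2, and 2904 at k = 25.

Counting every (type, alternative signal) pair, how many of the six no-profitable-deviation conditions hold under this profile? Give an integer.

Low-risk (own payoff 2904 − 73×25 = 1079): to k=0 gives 782 → no gain ✓; to k=2 gives 1644 − 73×2 = 1498 → profitable ✗.
High-risk (own payoff 782): to k=2 gives 1644 − 267×2 = 1110 → profitable ✗; to k=25 gives 2904 − 267×25 = -3771 → no gain ✓.
Mid-risk (own payoff 1644 − 221×2 = 1202): to k=0 gives 782 → no gain ✓; to k=25 gives 2904 − 221×25 = -2621 → no gain ✓.
4 of the 6 constraints hold; not an equilibrium.

4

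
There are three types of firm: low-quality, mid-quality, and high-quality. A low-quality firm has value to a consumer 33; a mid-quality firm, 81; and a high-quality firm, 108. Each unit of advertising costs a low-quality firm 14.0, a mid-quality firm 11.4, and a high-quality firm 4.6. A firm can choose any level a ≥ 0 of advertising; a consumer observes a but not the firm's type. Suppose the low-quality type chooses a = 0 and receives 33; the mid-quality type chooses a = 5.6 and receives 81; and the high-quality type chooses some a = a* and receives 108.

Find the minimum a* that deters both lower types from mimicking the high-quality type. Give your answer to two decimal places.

7.97

Low-quality type (on-path payoff 33) won't mimic when 33 ≥ 108 − 14.0·a*, i.e. a* ≥ 5.36.
Mid-quality type (on-path payoff 81 − 11.4×5.6 = 17.16) won't mimic when 17.16 ≥ 108 − 11.4·a*, i.e. a* ≥ 7.97.
Both must hold, so a* = max(5.36, 7.97) = 7.97. The mid-quality type's constraint binds.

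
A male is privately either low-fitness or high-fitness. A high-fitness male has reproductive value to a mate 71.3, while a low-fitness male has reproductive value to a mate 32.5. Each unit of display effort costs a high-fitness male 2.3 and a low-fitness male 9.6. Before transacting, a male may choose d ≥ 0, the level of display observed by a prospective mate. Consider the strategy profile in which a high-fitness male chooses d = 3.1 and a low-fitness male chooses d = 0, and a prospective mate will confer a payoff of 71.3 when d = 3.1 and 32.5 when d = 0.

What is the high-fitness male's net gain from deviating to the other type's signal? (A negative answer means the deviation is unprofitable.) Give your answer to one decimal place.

-31.7

Playing d = 3.1 the high-fitness male receives 71.3 − 2.3 × 3.1 = 64.17.
Deviating to d = 0 yields 32.5 instead.
Gain from deviating: 32.5 − 64.17 = -31.67, i.e. -31.7 to one decimal place.
The gain is negative, so the high-fitness type's incentive-compatibility constraint is satisfied.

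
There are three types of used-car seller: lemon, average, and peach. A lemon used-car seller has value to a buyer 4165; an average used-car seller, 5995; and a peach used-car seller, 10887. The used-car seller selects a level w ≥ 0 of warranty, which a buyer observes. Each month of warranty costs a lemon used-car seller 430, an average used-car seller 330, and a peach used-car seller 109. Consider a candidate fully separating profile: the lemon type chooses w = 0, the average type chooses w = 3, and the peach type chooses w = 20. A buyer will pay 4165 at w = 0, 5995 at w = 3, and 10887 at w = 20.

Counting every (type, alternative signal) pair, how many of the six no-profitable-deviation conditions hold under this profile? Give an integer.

5

Average (own payoff 5995 − 330×3 = 5005): to w=0 gives 4165 → no gain ✓; to w=20 gives 10887 − 330×20 = 4287 → no gain ✓.
Peach (own payoff 10887 − 109×20 = 8707): to w=0 gives 4165 → no gain ✓; to w=3 gives 5995 − 109×3 = 5668 → no gain ✓.
Lemon (own payoff 4165): to w=3 gives 5995 − 430×3 = 4705 → profitable ✗; to w=20 gives 10887 − 430×20 = 2287 → no gain ✓.
5 of the 6 constraints hold; not an equilibrium.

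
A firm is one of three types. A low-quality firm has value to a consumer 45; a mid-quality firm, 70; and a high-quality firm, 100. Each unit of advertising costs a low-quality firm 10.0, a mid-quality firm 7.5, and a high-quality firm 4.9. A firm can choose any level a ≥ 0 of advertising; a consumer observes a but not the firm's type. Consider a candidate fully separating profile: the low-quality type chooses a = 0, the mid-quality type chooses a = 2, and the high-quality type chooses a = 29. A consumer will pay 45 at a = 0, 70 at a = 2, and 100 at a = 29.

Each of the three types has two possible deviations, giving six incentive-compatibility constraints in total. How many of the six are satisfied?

3

Low-quality (own payoff 45): to a=2 gives 70 − 10.0×2 = 50 → profitable ✗; to a=29 gives 100 − 10.0×29 = -190 → no gain ✓.
Mid-quality (own payoff 70 − 7.5×2 = 55): to a=0 gives 45 → no gain ✓; to a=29 gives 100 − 7.5×29 = -117.5 → no gain ✓.
High-quality (own payoff 100 − 4.9×29 = -42.1): to a=0 gives 45 → profitable ✗; to a=2 gives 70 − 4.9×2 = 60.2 → profitable ✗.
3 of the 6 constraints hold; not an equilibrium.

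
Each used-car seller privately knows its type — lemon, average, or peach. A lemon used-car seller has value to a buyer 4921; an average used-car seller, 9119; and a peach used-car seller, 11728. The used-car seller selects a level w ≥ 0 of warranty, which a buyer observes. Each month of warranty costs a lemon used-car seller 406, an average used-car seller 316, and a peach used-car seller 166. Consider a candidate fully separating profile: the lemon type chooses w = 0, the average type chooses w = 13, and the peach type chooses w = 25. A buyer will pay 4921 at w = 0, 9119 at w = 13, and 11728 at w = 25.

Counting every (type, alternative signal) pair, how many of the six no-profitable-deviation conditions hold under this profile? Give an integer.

Peach (own payoff 11728 − 166×25 = 7578): to w=0 gives 4921 → no gain ✓; to w=13 gives 9119 − 166×13 = 6961 → no gain ✓.
Lemon (own payoff 4921): to w=13 gives 9119 − 406×13 = 3841 → no gain ✓; to w=25 gives 11728 − 406×25 = 1578 → no gain ✓.
Average (own payoff 9119 − 316×13 = 5011): to w=0 gives 4921 → no gain ✓; to w=25 gives 11728 − 316×25 = 3828 → no gain ✓.
6 of the 6 constraints hold; this profile is a separating equilibrium.

6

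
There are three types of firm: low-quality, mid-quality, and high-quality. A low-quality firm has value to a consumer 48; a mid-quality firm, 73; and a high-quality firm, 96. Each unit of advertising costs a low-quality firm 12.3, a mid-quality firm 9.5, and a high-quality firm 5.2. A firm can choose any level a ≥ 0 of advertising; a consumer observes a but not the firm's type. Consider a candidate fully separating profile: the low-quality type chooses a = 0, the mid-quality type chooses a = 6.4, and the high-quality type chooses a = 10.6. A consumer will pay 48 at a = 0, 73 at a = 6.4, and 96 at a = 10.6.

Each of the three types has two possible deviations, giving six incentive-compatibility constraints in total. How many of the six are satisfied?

4

Low-quality (own payoff 48): to a=6.4 gives 73 − 12.3×6.4 = -5.72 → no gain ✓; to a=10.6 gives 96 − 12.3×10.6 = -34.38 → no gain ✓.
Mid-quality (own payoff 73 − 9.5×6.4 = 12.2): to a=0 gives 48 → profitable ✗; to a=10.6 gives 96 − 9.5×10.6 = -4.7 → no gain ✓.
High-quality (own payoff 96 − 5.2×10.6 = 40.88): to a=0 gives 48 → profitable ✗; to a=6.4 gives 73 − 5.2×6.4 = 39.72 → no gain ✓.
4 of the 6 constraints hold; not an equilibrium.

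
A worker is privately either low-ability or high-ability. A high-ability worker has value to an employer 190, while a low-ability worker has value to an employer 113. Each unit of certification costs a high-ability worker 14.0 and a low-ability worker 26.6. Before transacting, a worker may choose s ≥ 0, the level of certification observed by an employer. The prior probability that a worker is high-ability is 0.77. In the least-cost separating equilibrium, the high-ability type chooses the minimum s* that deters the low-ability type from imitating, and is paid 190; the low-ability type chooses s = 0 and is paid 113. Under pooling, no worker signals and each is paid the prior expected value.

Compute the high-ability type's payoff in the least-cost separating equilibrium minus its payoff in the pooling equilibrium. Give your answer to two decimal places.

Least-cost separating signal: s* solves 113 = 190 − 26.6·s*, so s* = (190 − 113)/26.6 ≈ 2.8947.
High-ability type's separating payoff: 190 − 14.0 × s* = 190 − 14.0 × (190 − 113)/26.6 = 190 − 1078/26.6 ≈ 149.4737.
Pooling payoff: 0.77 × 190 + 0.23 × 113 = 172.29.
Difference: 149.4737 − 172.29 = -22.8163, i.e. -22.82 to two decimal places.
The high-ability type would prefer the pooling outcome.

-22.82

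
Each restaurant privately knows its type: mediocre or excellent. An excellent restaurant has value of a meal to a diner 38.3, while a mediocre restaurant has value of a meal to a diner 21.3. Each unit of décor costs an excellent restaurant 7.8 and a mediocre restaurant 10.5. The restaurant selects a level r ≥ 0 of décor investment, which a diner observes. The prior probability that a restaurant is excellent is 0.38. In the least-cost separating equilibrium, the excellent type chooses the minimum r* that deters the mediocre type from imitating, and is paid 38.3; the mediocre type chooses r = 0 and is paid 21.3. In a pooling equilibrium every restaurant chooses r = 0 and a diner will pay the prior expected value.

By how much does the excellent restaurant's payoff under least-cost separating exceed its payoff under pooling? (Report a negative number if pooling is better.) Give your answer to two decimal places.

Least-cost separating signal: r* solves 21.3 = 38.3 − 10.5·r*, so r* = (38.3 − 21.3)/10.5 ≈ 1.6190.
Excellent type's separating payoff: 38.3 − 7.8 × r* = 38.3 − 7.8 × (38.3 − 21.3)/10.5 = 38.3 − 132.6/10.5 ≈ 25.6714.
Pooling payoff: 0.38 × 38.3 + 0.62 × 21.3 = 27.76.
Difference: 25.6714 − 27.76 = -2.0886, i.e. -2.09 to two decimal places.
The excellent type would prefer the pooling outcome.

-2.09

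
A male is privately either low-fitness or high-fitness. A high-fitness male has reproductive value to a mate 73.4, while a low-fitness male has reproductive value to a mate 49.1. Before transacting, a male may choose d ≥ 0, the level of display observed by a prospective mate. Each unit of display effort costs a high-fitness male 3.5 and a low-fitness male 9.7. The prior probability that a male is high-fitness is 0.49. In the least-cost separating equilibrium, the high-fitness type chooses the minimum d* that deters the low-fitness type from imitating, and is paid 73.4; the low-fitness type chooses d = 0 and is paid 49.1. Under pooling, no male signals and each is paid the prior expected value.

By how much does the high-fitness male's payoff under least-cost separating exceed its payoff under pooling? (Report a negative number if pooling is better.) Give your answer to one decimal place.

Least-cost separating signal: d* solves 49.1 = 73.4 − 9.7·d*, so d* = (73.4 − 49.1)/9.7 ≈ 2.5052.
High-fitness type's separating payoff: 73.4 − 3.5 × d* = 73.4 − 3.5 × (73.4 − 49.1)/9.7 = 73.4 − 85.05/9.7 ≈ 64.632.
Pooling payoff: 0.49 × 73.4 + 0.51 × 49.1 = 61.007.
Difference: 64.632 − 61.007 = 3.625, i.e. 3.6 to one decimal place.
The high-fitness type prefers to separate.

3.6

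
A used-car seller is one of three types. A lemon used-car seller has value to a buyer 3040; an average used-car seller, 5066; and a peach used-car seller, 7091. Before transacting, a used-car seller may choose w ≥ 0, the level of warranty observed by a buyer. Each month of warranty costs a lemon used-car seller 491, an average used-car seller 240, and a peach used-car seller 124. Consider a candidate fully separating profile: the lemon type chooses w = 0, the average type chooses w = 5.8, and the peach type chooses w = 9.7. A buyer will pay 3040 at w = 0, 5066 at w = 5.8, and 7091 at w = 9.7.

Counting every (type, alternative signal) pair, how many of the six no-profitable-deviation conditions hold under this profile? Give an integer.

Average (own payoff 5066 − 240×5.8 = 3674): to w=0 gives 3040 → no gain ✓; to w=9.7 gives 7091 − 240×9.7 = 4763 → profitable ✗.
Peach (own payoff 7091 − 124×9.7 = 5888.2): to w=0 gives 3040 → no gain ✓; to w=5.8 gives 5066 − 124×5.8 = 4346.8 → no gain ✓.
Lemon (own payoff 3040): to w=5.8 gives 5066 − 491×5.8 = 2218.2 → no gain ✓; to w=9.7 gives 7091 − 491×9.7 = 2328.3 → no gain ✓.
5 of the 6 constraints hold; not an equilibrium.

5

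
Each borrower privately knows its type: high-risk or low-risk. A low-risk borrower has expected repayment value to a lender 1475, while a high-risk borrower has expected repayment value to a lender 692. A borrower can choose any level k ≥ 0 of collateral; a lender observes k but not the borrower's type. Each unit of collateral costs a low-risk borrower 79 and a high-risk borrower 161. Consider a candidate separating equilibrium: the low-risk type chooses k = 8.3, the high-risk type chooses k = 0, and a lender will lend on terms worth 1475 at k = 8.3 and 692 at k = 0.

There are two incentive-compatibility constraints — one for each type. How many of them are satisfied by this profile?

2

Low-risk type: signal → 1475 − 79 × 8.3 = 819.3; deviate to 0 → 692. IC holds (819.3 ≥ 692).
High-risk type: stay at 0 → 692; mimic → 1475 − 161 × 8.3 = 138.7. IC holds (692 ≥ 138.7).
2 of 2 constraints hold, so this is a separating equilibrium.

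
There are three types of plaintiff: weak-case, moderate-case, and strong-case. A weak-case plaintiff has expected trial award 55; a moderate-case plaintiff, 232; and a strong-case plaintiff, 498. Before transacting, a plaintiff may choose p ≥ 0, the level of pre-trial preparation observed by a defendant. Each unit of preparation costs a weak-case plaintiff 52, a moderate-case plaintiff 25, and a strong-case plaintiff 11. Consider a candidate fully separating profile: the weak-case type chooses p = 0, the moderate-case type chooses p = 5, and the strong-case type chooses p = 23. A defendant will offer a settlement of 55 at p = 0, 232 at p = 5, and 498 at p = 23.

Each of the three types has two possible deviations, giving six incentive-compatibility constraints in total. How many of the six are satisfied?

6

Moderate-case (own payoff 232 − 25×5 = 107): to p=0 gives 55 → no gain ✓; to p=23 gives 498 − 25×23 = -77 → no gain ✓.
Weak-case (own payoff 55): to p=5 gives 232 − 52×5 = -28 → no gain ✓; to p=23 gives 498 − 52×23 = -698 → no gain ✓.
Strong-case (own payoff 498 − 11×23 = 245): to p=0 gives 55 → no gain ✓; to p=5 gives 232 − 11×5 = 177 → no gain ✓.
6 of the 6 constraints hold; this profile is a separating equilibrium.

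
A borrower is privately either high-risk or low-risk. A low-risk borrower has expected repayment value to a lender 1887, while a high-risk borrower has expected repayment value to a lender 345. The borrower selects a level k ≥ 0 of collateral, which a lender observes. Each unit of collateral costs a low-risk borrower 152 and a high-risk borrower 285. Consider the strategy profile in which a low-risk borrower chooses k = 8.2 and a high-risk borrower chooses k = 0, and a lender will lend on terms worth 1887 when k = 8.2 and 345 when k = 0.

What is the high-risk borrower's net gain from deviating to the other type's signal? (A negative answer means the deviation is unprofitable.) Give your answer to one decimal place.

Playing k = 0 the high-risk borrower receives 345.
Deviating to k = 8.2 brings payment 1887 at cost 285 × 8.2 = 2337, netting -450.
Gain from deviating: -450 − 345 = -795.0.
The gain is negative, so the high-risk type's incentive-compatibility constraint is satisfied.

-795.0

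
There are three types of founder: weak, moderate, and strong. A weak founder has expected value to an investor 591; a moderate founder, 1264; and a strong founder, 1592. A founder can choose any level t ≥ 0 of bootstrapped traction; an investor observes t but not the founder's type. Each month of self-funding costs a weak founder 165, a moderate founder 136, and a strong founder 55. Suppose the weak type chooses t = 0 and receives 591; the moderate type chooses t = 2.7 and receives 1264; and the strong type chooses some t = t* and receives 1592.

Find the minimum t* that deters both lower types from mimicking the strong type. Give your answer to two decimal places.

Moderate type (on-path payoff 1264 − 136×2.7 = 896.8) won't mimic when 896.8 ≥ 1592 − 136·t*, i.e. t* ≥ 5.11.
Weak type (on-path payoff 591) won't mimic when 591 ≥ 1592 − 165·t*, i.e. t* ≥ 6.07.
Both must hold, so t* = max(6.07, 5.11) = 6.07. The weak type's constraint binds.

6.07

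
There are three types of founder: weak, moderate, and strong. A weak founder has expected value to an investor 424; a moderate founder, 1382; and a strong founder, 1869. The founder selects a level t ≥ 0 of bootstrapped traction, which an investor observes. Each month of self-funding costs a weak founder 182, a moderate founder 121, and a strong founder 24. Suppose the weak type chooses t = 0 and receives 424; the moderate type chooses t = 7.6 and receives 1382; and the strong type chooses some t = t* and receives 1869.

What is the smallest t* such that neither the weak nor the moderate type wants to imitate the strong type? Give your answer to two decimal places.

Moderate type (on-path payoff 1382 − 121×7.6 = 462.4) won't mimic when 462.4 ≥ 1869 − 121·t*, i.e. t* ≥ 11.62.
Weak type (on-path payoff 424) won't mimic when 424 ≥ 1869 − 182·t*, i.e. t* ≥ 7.94.
Both must hold, so t* = max(7.94, 11.62) = 11.62. The moderate type's constraint binds.

11.62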